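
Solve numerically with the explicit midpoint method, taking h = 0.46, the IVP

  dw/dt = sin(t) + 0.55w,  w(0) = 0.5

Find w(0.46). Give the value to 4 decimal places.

Midpoint: k1 = f(t_n, w_n); k2 = f(t_n + h/2, w_n + (h/2)·k1); w_{n+1} = w_n + h·k2.
t=0.000000, w=0.500000:
  k1 = f(0.000000, 0.500000) = 0.275000
  k2 = f(0.230000, 0.563250) = 0.537765
  w ← 0.500000 + 0.46·0.537765 = 0.747372
w(0.46) ≈ 0.7474

0.7474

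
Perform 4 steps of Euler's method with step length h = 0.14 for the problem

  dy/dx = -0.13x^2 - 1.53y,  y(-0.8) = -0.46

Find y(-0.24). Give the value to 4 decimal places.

Euler: y_{n+1} = y_n + h·f(x_n, y_n).
x=-0.800000, y=-0.460000: f=0.620600 → y ← -0.460000 + 0.14·0.620600 = -0.373116
x=-0.660000, y=-0.373116: f=0.514239 → y ← -0.373116 + 0.14·0.514239 = -0.301122
x=-0.520000, y=-0.301122: f=0.425565 → y ← -0.301122 + 0.14·0.425565 = -0.241543
x=-0.380000, y=-0.241543: f=0.350789 → y ← -0.241543 + 0.14·0.350789 = -0.192433
y(-0.24) ≈ -0.1924

-0.1924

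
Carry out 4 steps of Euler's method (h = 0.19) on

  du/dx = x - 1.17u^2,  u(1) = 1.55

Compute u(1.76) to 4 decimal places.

1.1281

Euler: u_{n+1} = u_n + h·f(x_n, u_n).
x=1.000000, u=1.550000: f=-1.810925 → u ← 1.550000 + 0.19·(-1.810925) = 1.205924
x=1.190000, u=1.205924: f=-0.511476 → u ← 1.205924 + 0.19·(-0.511476) = 1.108744
x=1.380000, u=1.108744: f=-0.058296 → u ← 1.108744 + 0.19·(-0.058296) = 1.097668
x=1.570000, u=1.097668: f=0.160297 → u ← 1.097668 + 0.19·0.160297 = 1.128124
u(1.76) ≈ 1.1281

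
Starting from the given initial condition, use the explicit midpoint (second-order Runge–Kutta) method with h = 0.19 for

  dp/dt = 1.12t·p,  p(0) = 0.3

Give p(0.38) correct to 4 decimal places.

Midpoint: k1 = f(t_n, p_n); k2 = f(t_n + h/2, p_n + (h/2)·k1); p_{n+1} = p_n + h·k2.
t=0.000000, p=0.300000:
  k1 = f(0.000000, 0.300000) = 0.000000
  k2 = f(0.095000, 0.300000) = 0.031920
  p ← 0.300000 + 0.19·0.031920 = 0.306065
t=0.190000, p=0.306065:
  k1 = f(0.190000, 0.306065) = 0.065131
  k2 = f(0.285000, 0.312252) = 0.099671
  p ← 0.306065 + 0.19·0.099671 = 0.325002
p(0.38) ≈ 0.3250

0.3250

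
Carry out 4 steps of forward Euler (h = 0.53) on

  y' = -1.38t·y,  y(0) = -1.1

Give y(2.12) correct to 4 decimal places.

0.0247

Euler: y_{n+1} = y_n + h·f(t_n, y_n).
t=0.000000, y=-1.100000: f=0.000000 → y ← -1.100000 + 0.53·0.000000 = -1.100000
t=0.530000, y=-1.100000: f=0.804540 → y ← -1.100000 + 0.53·0.804540 = -0.673594
t=1.060000, y=-0.673594: f=0.985333 → y ← -0.673594 + 0.53·0.985333 = -0.151367
t=1.590000, y=-0.151367: f=0.332130 → y ← -0.151367 + 0.53·0.332130 = 0.024662
y(2.12) ≈ 0.0247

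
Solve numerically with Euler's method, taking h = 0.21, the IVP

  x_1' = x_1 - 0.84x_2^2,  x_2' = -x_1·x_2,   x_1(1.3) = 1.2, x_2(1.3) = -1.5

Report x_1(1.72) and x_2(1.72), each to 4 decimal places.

1.0546, -0.8734

Euler on (x_1,x_2): x_1_{n+1} = x_1_n + h·x_1', x_2_{n+1} = x_2_n + h·x_2'.
1.300000: (1.200000, -1.500000); f=(-0.690000, 1.800000) → (1.055100, -1.122000)
1.510000: (1.055100, -1.122000); f=(-0.002363, 1.183822) → (1.054604, -0.873397)
(x_1(1.72), x_2(1.72)) ≈ (1.0546, -0.8734)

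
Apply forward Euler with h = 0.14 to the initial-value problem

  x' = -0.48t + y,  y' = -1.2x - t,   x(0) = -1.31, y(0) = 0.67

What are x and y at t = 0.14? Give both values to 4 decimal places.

-1.2162, 0.8901

Euler on (x,y): x_{n+1} = x_n + h·x', y_{n+1} = y_n + h·y'.
0.000000: (-1.310000, 0.670000); f=(0.670000, 1.572000) → (-1.216200, 0.890080)
(x(0.14), y(0.14)) ≈ (-1.2162, 0.8901)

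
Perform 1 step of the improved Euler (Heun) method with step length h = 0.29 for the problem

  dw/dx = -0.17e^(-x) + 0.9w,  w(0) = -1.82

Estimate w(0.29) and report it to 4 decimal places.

Heun: k1 = f(x_n, w_n); k2 = f(x_n + h, w_n + h·k1); w_{n+1} = w_n + (h/2)·(k1 + k2).
x=0.000000, w=-1.820000:
  k1 = f(0.000000, -1.820000) = -1.808000
  k2 = f(0.290000, -2.344320) = -2.237093
  w ← -1.820000 + (0.29/2)·(-1.808000 + (-2.237093)) = -2.406538
w(0.29) ≈ -2.4065

-2.4065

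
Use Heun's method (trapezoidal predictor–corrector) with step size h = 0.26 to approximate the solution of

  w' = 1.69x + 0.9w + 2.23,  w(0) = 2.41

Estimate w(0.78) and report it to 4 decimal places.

Heun: k1 = f(x_n, w_n); k2 = f(x_n + h, w_n + h·k1); w_{n+1} = w_n + (h/2)·(k1 + k2).
x=0.000000, w=2.410000:
  k1 = f(0.000000, 2.410000) = 4.399000
  k2 = f(0.260000, 3.553740) = 5.867766
  w ← 2.410000 + (0.26/2)·(4.399000 + 5.867766) = 3.744680
x=0.260000, w=3.744680:
  k1 = f(0.260000, 3.744680) = 6.039612
  k2 = f(0.520000, 5.314979) = 7.892281
  w ← 3.744680 + (0.26/2)·(6.039612 + 7.892281) = 5.555826
x=0.520000, w=5.555826:
  k1 = f(0.520000, 5.555826) = 8.109043
  k2 = f(0.780000, 7.664177) = 10.445959
  w ← 5.555826 + (0.26/2)·(8.109043 + 10.445959) = 7.967976
w(0.78) ≈ 7.9680

7.9680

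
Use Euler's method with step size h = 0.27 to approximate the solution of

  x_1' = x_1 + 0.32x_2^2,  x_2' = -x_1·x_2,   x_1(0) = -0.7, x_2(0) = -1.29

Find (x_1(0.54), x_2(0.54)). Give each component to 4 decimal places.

Euler on (x_1,x_2): x_1_{n+1} = x_1_n + h·x_1', x_2_{n+1} = x_2_n + h·x_2'.
0.000000: (-0.700000, -1.290000); f=(-0.167488, -0.903000) → (-0.745222, -1.533810)
0.270000: (-0.745222, -1.533810); f=(0.007602, -1.143029) → (-0.743169, -1.842428)
(x_1(0.54), x_2(0.54)) ≈ (-0.7432, -1.8424)

-0.7432, -1.8424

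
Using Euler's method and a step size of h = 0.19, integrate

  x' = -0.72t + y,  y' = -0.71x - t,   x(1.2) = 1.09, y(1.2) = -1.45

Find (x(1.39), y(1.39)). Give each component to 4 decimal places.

0.6503, -1.8250

Euler on (x,y): x_{n+1} = x_n + h·x', y_{n+1} = y_n + h·y'.
1.200000: (1.090000, -1.450000); f=(-2.314000, -1.973900) → (0.650340, -1.825041)
(x(1.39), y(1.39)) ≈ (0.6503, -1.8250)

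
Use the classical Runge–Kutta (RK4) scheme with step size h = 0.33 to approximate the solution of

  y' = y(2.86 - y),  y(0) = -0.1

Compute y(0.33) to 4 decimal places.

-0.2708

RK4: k1 = f(x_n, y_n); k2 = f(x_n + h/2, y_n + (h/2)·k1); k3 = f(x_n + h/2, y_n + (h/2)·k2); k4 = f(x_n + h, y_n + h·k3); y_{n+1} = y_n + (h/6)·(k1 + 2k2 + 2k3 + k4).
x=0.000000, y=-0.100000:
  k1 = f(0.000000, -0.100000) = -0.296000
  k2 = f(0.165000, -0.148840) = -0.447836
  k3 = f(0.165000, -0.173893) = -0.527572
  k4 = f(0.330000, -0.274099) = -0.859053
  y ← -0.100000 + (0.33/6)·(k1 + 2k2 + 2k3 + k4) = -0.270823
y(0.33) ≈ -0.2708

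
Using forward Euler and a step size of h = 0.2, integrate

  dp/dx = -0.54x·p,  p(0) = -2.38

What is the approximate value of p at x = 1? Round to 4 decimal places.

Euler: p_{n+1} = p_n + h·f(x_n, p_n).
x=0.000000, p=-2.380000: f=0.000000 → p ← -2.380000 + 0.2·0.000000 = -2.380000
x=0.200000, p=-2.380000: f=0.257040 → p ← -2.380000 + 0.2·0.257040 = -2.328592
x=0.400000, p=-2.328592: f=0.502976 → p ← -2.328592 + 0.2·0.502976 = -2.227997
x=0.600000, p=-2.227997: f=0.721871 → p ← -2.227997 + 0.2·0.721871 = -2.083623
x=0.800000, p=-2.083623: f=0.900125 → p ← -2.083623 + 0.2·0.900125 = -1.903598
p(1) ≈ -1.9036

-1.9036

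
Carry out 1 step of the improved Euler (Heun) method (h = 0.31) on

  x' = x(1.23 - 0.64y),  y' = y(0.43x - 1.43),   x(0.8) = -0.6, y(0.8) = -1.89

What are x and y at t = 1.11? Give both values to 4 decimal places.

Heun on (x,y): k1 = f(t_n, state_n); k2 = f(t_n + h, state_n + h·k1); state_{n+1} = state_n + (h/2)·(k1 + k2).
0.800000: (-0.600000, -1.890000)
  k1 = (-1.463760, 3.190320)
  predictor → (-1.053766, -0.901001)
  k2 = (-1.903776, 1.696692)
  → (-1.121968, -1.132513)
(x(1.11), y(1.11)) ≈ (-1.1220, -1.1325)

-1.1220, -1.1325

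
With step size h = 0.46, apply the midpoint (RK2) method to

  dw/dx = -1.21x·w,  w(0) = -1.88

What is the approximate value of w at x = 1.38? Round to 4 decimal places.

Midpoint: k1 = f(x_n, w_n); k2 = f(x_n + h/2, w_n + (h/2)·k1); w_{n+1} = w_n + h·k2.
x=0.000000, w=-1.880000:
  k1 = f(0.000000, -1.880000) = 0.000000
  k2 = f(0.230000, -1.880000) = 0.523204
  w ← -1.880000 + 0.46·0.523204 = -1.639326
x=0.460000, w=-1.639326:
  k1 = f(0.460000, -1.639326) = 0.912449
  k2 = f(0.690000, -1.429463) = 1.193459
  w ← -1.639326 + 0.46·1.193459 = -1.090335
x=0.920000, w=-1.090335:
  k1 = f(0.920000, -1.090335) = 1.213761
  k2 = f(1.150000, -0.811170) = 1.128743
  w ← -1.090335 + 0.46·1.128743 = -0.571113
w(1.38) ≈ -0.5711

-0.5711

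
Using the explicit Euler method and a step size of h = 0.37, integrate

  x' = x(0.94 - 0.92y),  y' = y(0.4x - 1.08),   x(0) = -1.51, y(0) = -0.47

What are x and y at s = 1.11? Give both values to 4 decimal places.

Euler on (x,y): x_{n+1} = x_n + h·x', y_{n+1} = y_n + h·y'.
0.000000: (-1.510000, -0.470000); f=(-2.072324, 0.791480) → (-2.276760, -0.177152)
0.370000: (-2.276760, -0.177152); f=(-2.511221, 0.352658) → (-3.205912, -0.046669)
0.740000: (-3.205912, -0.046669); f=(-3.151204, 0.110249) → (-4.371857, -0.005877)
(x(1.11), y(1.11)) ≈ (-4.3719, -0.0059)

-4.3719, -0.0059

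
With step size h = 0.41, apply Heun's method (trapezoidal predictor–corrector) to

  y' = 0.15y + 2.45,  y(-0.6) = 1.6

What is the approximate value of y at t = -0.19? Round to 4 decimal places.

2.7368

Heun: k1 = f(t_n, y_n); k2 = f(t_n + h, y_n + h·k1); y_{n+1} = y_n + (h/2)·(k1 + k2).
t=-0.600000, y=1.600000:
  k1 = f(-0.600000, 1.600000) = 2.690000
  k2 = f(-0.190000, 2.702900) = 2.855435
  y ← 1.600000 + (0.41/2)·(2.690000 + 2.855435) = 2.736814
y(-0.19) ≈ 2.7368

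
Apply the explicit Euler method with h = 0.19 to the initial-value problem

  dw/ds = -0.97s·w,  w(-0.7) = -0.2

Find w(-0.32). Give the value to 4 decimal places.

Euler: w_{n+1} = w_n + h·f(s_n, w_n).
s=-0.700000, w=-0.200000: f=-0.135800 → w ← -0.200000 + 0.19·(-0.135800) = -0.225802
s=-0.510000, w=-0.225802: f=-0.111704 → w ← -0.225802 + 0.19·(-0.111704) = -0.247026
w(-0.32) ≈ -0.2470

-0.2470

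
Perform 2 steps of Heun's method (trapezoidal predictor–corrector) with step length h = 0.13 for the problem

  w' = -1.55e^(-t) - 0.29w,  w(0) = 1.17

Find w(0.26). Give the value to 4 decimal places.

Heun: k1 = f(t_n, w_n); k2 = f(t_n + h, w_n + h·k1); w_{n+1} = w_n + (h/2)·(k1 + k2).
t=0.000000, w=1.170000:
  k1 = f(0.000000, 1.170000) = -1.889300
  k2 = f(0.130000, 0.924391) = -1.629121
  w ← 1.170000 + (0.13/2)·(-1.889300 + (-1.629121)) = 0.941303
t=0.130000, w=0.941303:
  k1 = f(0.130000, 0.941303) = -1.634026
  k2 = f(0.260000, 0.728879) = -1.406505
  w ← 0.941303 + (0.13/2)·(-1.634026 + (-1.406505)) = 0.743668
w(0.26) ≈ 0.7437

0.7437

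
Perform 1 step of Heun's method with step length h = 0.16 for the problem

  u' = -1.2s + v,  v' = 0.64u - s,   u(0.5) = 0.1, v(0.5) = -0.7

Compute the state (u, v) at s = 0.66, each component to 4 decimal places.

Heun on (u,v): k1 = f(s_n, state_n); k2 = f(s_n + h, state_n + h·k1); state_{n+1} = state_n + (h/2)·(k1 + k2).
0.500000: (0.100000, -0.700000)
  k1 = (-1.300000, -0.436000)
  predictor → (-0.108000, -0.769760)
  k2 = (-1.561760, -0.729120)
  → (-0.128941, -0.793210)
(u(0.66), v(0.66)) ≈ (-0.1289, -0.7932)

-0.1289, -0.7932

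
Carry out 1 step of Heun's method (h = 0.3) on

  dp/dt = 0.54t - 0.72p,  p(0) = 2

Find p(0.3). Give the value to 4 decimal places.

Heun: k1 = f(t_n, p_n); k2 = f(t_n + h, p_n + h·k1); p_{n+1} = p_n + (h/2)·(k1 + k2).
t=0.000000, p=2.000000:
  k1 = f(0.000000, 2.000000) = -1.440000
  k2 = f(0.300000, 1.568000) = -0.966960
  p ← 2.000000 + (0.3/2)·(-1.440000 + (-0.966960)) = 1.638956
p(0.3) ≈ 1.6390

1.6390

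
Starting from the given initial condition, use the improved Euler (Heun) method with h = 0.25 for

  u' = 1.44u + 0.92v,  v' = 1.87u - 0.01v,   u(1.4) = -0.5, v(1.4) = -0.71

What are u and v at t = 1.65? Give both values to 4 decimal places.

Heun on (u,v): k1 = f(t_n, state_n); k2 = f(t_n + h, state_n + h·k1); state_{n+1} = state_n + (h/2)·(k1 + k2).
1.400000: (-0.500000, -0.710000)
  k1 = (-1.373200, -0.927900)
  predictor → (-0.843300, -0.941975)
  k2 = (-2.080969, -1.567551)
  → (-0.931771, -1.021931)
(u(1.65), v(1.65)) ≈ (-0.9318, -1.0219)

-0.9318, -1.0219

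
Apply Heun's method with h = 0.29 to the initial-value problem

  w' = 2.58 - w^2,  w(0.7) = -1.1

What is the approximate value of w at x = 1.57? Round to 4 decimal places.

0.7410

Heun: k1 = f(x_n, w_n); k2 = f(x_n + h, w_n + h·k1); w_{n+1} = w_n + (h/2)·(k1 + k2).
x=0.700000, w=-1.100000:
  k1 = f(0.700000, -1.100000) = 1.370000
  k2 = f(0.990000, -0.702700) = 2.086213
  w ← -1.100000 + (0.29/2)·(1.370000 + 2.086213) = -0.598849
x=0.990000, w=-0.598849:
  k1 = f(0.990000, -0.598849) = 2.221380
  k2 = f(1.280000, 0.045351) = 2.577943
  w ← -0.598849 + (0.29/2)·(2.221380 + 2.577943) = 0.097053
x=1.280000, w=0.097053:
  k1 = f(1.280000, 0.097053) = 2.570581
  k2 = f(1.570000, 0.842521) = 1.870158
  w ← 0.097053 + (0.29/2)·(2.570581 + 1.870158) = 0.740960
w(1.57) ≈ 0.7410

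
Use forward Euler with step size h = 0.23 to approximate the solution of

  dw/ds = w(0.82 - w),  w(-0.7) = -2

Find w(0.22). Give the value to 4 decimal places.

Euler: w_{n+1} = w_n + h·f(s_n, w_n).
s=-0.700000, w=-2.000000: f=-5.640000 → w ← -2.000000 + 0.23·(-5.640000) = -3.297200
s=-0.470000, w=-3.297200: f=-13.575232 → w ← -3.297200 + 0.23·(-13.575232) = -6.419503
s=-0.240000, w=-6.419503: f=-46.474016 → w ← -6.419503 + 0.23·(-46.474016) = -17.108527
s=-0.010000, w=-17.108527: f=-306.730685 → w ← -17.108527 + 0.23·(-306.730685) = -87.656585
w(0.22) ≈ -87.6566

-87.6566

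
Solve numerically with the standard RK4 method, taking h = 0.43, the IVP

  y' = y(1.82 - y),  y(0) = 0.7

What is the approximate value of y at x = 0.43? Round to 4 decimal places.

1.0510

RK4: k1 = f(x_n, y_n); k2 = f(x_n + h/2, y_n + (h/2)·k1); k3 = f(x_n + h/2, y_n + (h/2)·k2); k4 = f(x_n + h, y_n + h·k3); y_{n+1} = y_n + (h/6)·(k1 + 2k2 + 2k3 + k4).
x=0.000000, y=0.700000:
  k1 = f(0.000000, 0.700000) = 0.784000
  k2 = f(0.215000, 0.868560) = 0.826383
  k3 = f(0.215000, 0.877672) = 0.827055
  k4 = f(0.430000, 1.055634) = 0.806891
  y ← 0.700000 + (0.43/6)·(k1 + 2k2 + 2k3 + k4) = 1.051007
y(0.43) ≈ 1.0510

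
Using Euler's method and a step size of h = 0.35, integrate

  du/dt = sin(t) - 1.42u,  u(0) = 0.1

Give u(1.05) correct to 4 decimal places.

Euler: u_{n+1} = u_n + h·f(t_n, u_n).
t=0.000000, u=0.100000: f=-0.142000 → u ← 0.100000 + 0.35·(-0.142000) = 0.050300
t=0.350000, u=0.050300: f=0.271472 → u ← 0.050300 + 0.35·0.271472 = 0.145315
t=0.700000, u=0.145315: f=0.437870 → u ← 0.145315 + 0.35·0.437870 = 0.298570
u(1.05) ≈ 0.2986

0.2986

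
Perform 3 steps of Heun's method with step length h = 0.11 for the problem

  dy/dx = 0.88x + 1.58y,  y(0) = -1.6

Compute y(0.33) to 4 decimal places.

Heun: k1 = f(x_n, y_n); k2 = f(x_n + h, y_n + h·k1); y_{n+1} = y_n + (h/2)·(k1 + k2).
x=0.000000, y=-1.600000:
  k1 = f(0.000000, -1.600000) = -2.528000
  k2 = f(0.110000, -1.878080) = -2.870566
  y ← -1.600000 + (0.11/2)·(-2.528000 + (-2.870566)) = -1.896921
x=0.110000, y=-1.896921:
  k1 = f(0.110000, -1.896921) = -2.900335
  k2 = f(0.220000, -2.215958) = -3.307614
  y ← -1.896921 + (0.11/2)·(-2.900335 + (-3.307614)) = -2.238358
x=0.220000, y=-2.238358:
  k1 = f(0.220000, -2.238358) = -3.343006
  k2 = f(0.330000, -2.606089) = -3.827221
  y ← -2.238358 + (0.11/2)·(-3.343006 + (-3.827221)) = -2.632721
y(0.33) ≈ -2.6327

-2.6327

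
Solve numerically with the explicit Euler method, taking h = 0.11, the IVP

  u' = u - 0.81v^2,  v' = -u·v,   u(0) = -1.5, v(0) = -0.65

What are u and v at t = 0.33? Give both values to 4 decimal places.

-2.2266, -1.0910

Euler on (u,v): u_{n+1} = u_n + h·u', v_{n+1} = v_n + h·v'.
0.000000: (-1.500000, -0.650000); f=(-1.842225, -0.975000) → (-1.702645, -0.757250)
0.110000: (-1.702645, -0.757250); f=(-2.167121, -1.289328) → (-1.941028, -0.899076)
0.220000: (-1.941028, -0.899076); f=(-2.595782, -1.745132) → (-2.226564, -1.091041)
(u(0.33), v(0.33)) ≈ (-2.2266, -1.0910)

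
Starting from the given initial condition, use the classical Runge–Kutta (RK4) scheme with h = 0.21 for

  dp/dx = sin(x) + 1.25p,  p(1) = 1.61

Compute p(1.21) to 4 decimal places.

2.3069

RK4: k1 = f(x_n, p_n); k2 = f(x_n + h/2, p_n + (h/2)·k1); k3 = f(x_n + h/2, p_n + (h/2)·k2); k4 = f(x_n + h, p_n + h·k3); p_{n+1} = p_n + (h/6)·(k1 + 2k2 + 2k3 + k4).
x=1.000000, p=1.610000:
  k1 = f(1.000000, 1.610000) = 2.853971
  k2 = f(1.105000, 1.909667) = 3.280548
  k3 = f(1.105000, 1.954458) = 3.336536
  k4 = f(1.210000, 2.310673) = 3.823957
  p ← 1.610000 + (0.21/6)·(k1 + 2k2 + 2k3 + k4) = 2.306923
p(1.21) ≈ 2.3069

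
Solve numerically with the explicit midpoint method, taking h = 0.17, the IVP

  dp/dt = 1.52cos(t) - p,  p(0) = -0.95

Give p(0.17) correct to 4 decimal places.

Midpoint: k1 = f(t_n, p_n); k2 = f(t_n + h/2, p_n + (h/2)·k1); p_{n+1} = p_n + h·k2.
t=0.000000, p=-0.950000:
  k1 = f(0.000000, -0.950000) = 2.470000
  k2 = f(0.085000, -0.740050) = 2.254562
  p ← -0.950000 + 0.17·2.254562 = -0.566724
p(0.17) ≈ -0.5667

-0.5667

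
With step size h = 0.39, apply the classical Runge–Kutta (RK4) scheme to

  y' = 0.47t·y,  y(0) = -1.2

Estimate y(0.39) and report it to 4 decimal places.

-1.2437

RK4: k1 = f(t_n, y_n); k2 = f(t_n + h/2, y_n + (h/2)·k1); k3 = f(t_n + h/2, y_n + (h/2)·k2); k4 = f(t_n + h, y_n + h·k3); y_{n+1} = y_n + (h/6)·(k1 + 2k2 + 2k3 + k4).
t=0.000000, y=-1.200000:
  k1 = f(0.000000, -1.200000) = 0.000000
  k2 = f(0.195000, -1.200000) = -0.109980
  k3 = f(0.195000, -1.221446) = -0.111946
  k4 = f(0.390000, -1.243659) = -0.227963
  y ← -1.200000 + (0.39/6)·(k1 + 2k2 + 2k3 + k4) = -1.243668
y(0.39) ≈ -1.2437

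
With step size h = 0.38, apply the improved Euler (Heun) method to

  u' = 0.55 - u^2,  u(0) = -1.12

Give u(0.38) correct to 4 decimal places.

-1.5152

Heun: k1 = f(t_n, u_n); k2 = f(t_n + h, u_n + h·k1); u_{n+1} = u_n + (h/2)·(k1 + k2).
t=0.000000, u=-1.120000:
  k1 = f(0.000000, -1.120000) = -0.704400
  k2 = f(0.380000, -1.387672) = -1.375634
  u ← -1.120000 + (0.38/2)·(-0.704400 + (-1.375634)) = -1.515206
u(0.38) ≈ -1.5152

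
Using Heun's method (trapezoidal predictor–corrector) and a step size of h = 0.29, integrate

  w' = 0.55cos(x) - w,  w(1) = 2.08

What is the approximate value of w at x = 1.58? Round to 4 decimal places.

1.2310

Heun: k1 = f(x_n, w_n); k2 = f(x_n + h, w_n + h·k1); w_{n+1} = w_n + (h/2)·(k1 + k2).
x=1.000000, w=2.080000:
  k1 = f(1.000000, 2.080000) = -1.782834
  k2 = f(1.290000, 1.562978) = -1.410562
  w ← 2.080000 + (0.29/2)·(-1.782834 + (-1.410562)) = 1.616958
x=1.290000, w=1.616958:
  k1 = f(1.290000, 1.616958) = -1.464541
  k2 = f(1.580000, 1.192241) = -1.197303
  w ← 1.616958 + (0.29/2)·(-1.464541 + (-1.197303)) = 1.230990
w(1.58) ≈ 1.2310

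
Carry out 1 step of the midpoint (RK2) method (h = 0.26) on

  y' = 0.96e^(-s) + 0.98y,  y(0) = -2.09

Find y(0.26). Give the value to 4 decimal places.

-2.4394

Midpoint: k1 = f(s_n, y_n); k2 = f(s_n + h/2, y_n + (h/2)·k1); y_{n+1} = y_n + h·k2.
s=0.000000, y=-2.090000:
  k1 = f(0.000000, -2.090000) = -1.088200
  k2 = f(0.130000, -2.231466) = -1.343865
  y ← -2.090000 + 0.26·(-1.343865) = -2.439405
y(0.26) ≈ -2.4394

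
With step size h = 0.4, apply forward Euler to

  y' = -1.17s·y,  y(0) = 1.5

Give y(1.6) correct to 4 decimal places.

Euler: y_{n+1} = y_n + h·f(s_n, y_n).
s=0.000000, y=1.500000: f=0.000000 → y ← 1.500000 + 0.4·0.000000 = 1.500000
s=0.400000, y=1.500000: f=-0.702000 → y ← 1.500000 + 0.4·(-0.702000) = 1.219200
s=0.800000, y=1.219200: f=-1.141171 → y ← 1.219200 + 0.4·(-1.141171) = 0.762732
s=1.200000, y=0.762732: f=-1.070875 → y ← 0.762732 + 0.4·(-1.070875) = 0.334381
y(1.6) ≈ 0.3344

0.3344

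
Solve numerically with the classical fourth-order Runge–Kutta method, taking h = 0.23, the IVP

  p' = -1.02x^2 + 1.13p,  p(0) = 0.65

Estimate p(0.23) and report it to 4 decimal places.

RK4: k1 = f(x_n, p_n); k2 = f(x_n + h/2, p_n + (h/2)·k1); k3 = f(x_n + h/2, p_n + (h/2)·k2); k4 = f(x_n + h, p_n + h·k3); p_{n+1} = p_n + (h/6)·(k1 + 2k2 + 2k3 + k4).
x=0.000000, p=0.650000:
  k1 = f(0.000000, 0.650000) = 0.734500
  k2 = f(0.115000, 0.734468) = 0.816459
  k3 = f(0.115000, 0.743893) = 0.827109
  k4 = f(0.230000, 0.840235) = 0.895508
  p ← 0.650000 + (0.23/6)·(k1 + 2k2 + 2k3 + k4) = 0.838491
p(0.23) ≈ 0.8385

0.8385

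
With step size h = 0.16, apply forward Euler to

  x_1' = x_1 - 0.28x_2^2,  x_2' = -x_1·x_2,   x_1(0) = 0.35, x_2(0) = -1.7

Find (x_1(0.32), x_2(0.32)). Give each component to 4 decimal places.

Euler on (x_1,x_2): x_1_{n+1} = x_1_n + h·x_1', x_2_{n+1} = x_2_n + h·x_2'.
0.000000: (0.350000, -1.700000); f=(-0.459200, 0.595000) → (0.276528, -1.604800)
0.160000: (0.276528, -1.604800); f=(-0.444579, 0.443772) → (0.205395, -1.533796)
(x_1(0.32), x_2(0.32)) ≈ (0.2054, -1.5338)

0.2054, -1.5338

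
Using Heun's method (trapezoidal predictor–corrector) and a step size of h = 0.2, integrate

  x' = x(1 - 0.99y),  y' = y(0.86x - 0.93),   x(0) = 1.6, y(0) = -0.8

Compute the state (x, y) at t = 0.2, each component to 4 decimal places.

2.2916, -0.9175

Heun on (x,y): k1 = f(t_n, state_n); k2 = f(t_n + h, state_n + h·k1); state_{n+1} = state_n + (h/2)·(k1 + k2).
0.000000: (1.600000, -0.800000)
  k1 = (2.867200, -0.356800)
  predictor → (2.173440, -0.871360)
  k2 = (4.048350, -0.818345)
  → (2.291555, -0.917515)
(x(0.2), y(0.2)) ≈ (2.2916, -0.9175)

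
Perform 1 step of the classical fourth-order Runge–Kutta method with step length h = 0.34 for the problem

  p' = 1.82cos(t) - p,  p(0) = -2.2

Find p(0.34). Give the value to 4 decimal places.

RK4: k1 = f(t_n, p_n); k2 = f(t_n + h/2, p_n + (h/2)·k1); k3 = f(t_n + h/2, p_n + (h/2)·k2); k4 = f(t_n + h, p_n + h·k3); p_{n+1} = p_n + (h/6)·(k1 + 2k2 + 2k3 + k4).
t=0.000000, p=-2.200000:
  k1 = f(0.000000, -2.200000) = 4.020000
  k2 = f(0.170000, -1.516600) = 3.310364
  k3 = f(0.170000, -1.637238) = 3.431002
  k4 = f(0.340000, -1.033459) = 2.749273
  p ← -2.200000 + (0.34/6)·(k1 + 2k2 + 2k3 + k4) = -1.052386
p(0.34) ≈ -1.0524

-1.0524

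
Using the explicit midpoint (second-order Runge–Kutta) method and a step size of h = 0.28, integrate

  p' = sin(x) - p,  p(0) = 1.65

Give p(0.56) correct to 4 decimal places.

Midpoint: k1 = f(x_n, p_n); k2 = f(x_n + h/2, p_n + (h/2)·k1); p_{n+1} = p_n + h·k2.
x=0.000000, p=1.650000:
  k1 = f(0.000000, 1.650000) = -1.650000
  k2 = f(0.140000, 1.419000) = -1.279457
  p ← 1.650000 + 0.28·(-1.279457) = 1.291752
x=0.280000, p=1.291752:
  k1 = f(0.280000, 1.291752) = -1.015396
  k2 = f(0.420000, 1.149597) = -0.741836
  p ← 1.291752 + 0.28·(-0.741836) = 1.084038
p(0.56) ≈ 1.0840

1.0840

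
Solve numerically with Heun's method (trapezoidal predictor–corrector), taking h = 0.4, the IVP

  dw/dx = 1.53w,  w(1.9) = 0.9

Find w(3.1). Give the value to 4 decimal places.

5.2424

Heun: k1 = f(x_n, w_n); k2 = f(x_n + h, w_n + h·k1); w_{n+1} = w_n + (h/2)·(k1 + k2).
x=1.900000, w=0.900000:
  k1 = f(1.900000, 0.900000) = 1.377000
  k2 = f(2.300000, 1.450800) = 2.219724
  w ← 0.900000 + (0.4/2)·(1.377000 + 2.219724) = 1.619345
x=2.300000, w=1.619345:
  k1 = f(2.300000, 1.619345) = 2.477598
  k2 = f(2.700000, 2.610384) = 3.993887
  w ← 1.619345 + (0.4/2)·(2.477598 + 3.993887) = 2.913642
x=2.700000, w=2.913642:
  k1 = f(2.700000, 2.913642) = 4.457872
  k2 = f(3.100000, 4.696791) = 7.186089
  w ← 2.913642 + (0.4/2)·(4.457872 + 7.186089) = 5.242434
w(3.1) ≈ 5.2424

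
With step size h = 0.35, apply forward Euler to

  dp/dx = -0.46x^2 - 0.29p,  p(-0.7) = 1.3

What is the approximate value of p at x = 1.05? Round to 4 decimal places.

Euler: p_{n+1} = p_n + h·f(x_n, p_n).
x=-0.700000, p=1.300000: f=-0.602400 → p ← 1.300000 + 0.35·(-0.602400) = 1.089160
x=-0.350000, p=1.089160: f=-0.372206 → p ← 1.089160 + 0.35·(-0.372206) = 0.958888
x=0.000000, p=0.958888: f=-0.278077 → p ← 0.958888 + 0.35·(-0.278077) = 0.861561
x=0.350000, p=0.861561: f=-0.306203 → p ← 0.861561 + 0.35·(-0.306203) = 0.754390
x=0.700000, p=0.754390: f=-0.444173 → p ← 0.754390 + 0.35·(-0.444173) = 0.598929
p(1.05) ≈ 0.5989

0.5989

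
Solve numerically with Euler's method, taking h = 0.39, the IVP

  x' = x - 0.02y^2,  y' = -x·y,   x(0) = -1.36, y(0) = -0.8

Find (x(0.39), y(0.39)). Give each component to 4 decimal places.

-1.8954, -1.2243

Euler on (x,y): x_{n+1} = x_n + h·x', y_{n+1} = y_n + h·y'.
0.000000: (-1.360000, -0.800000); f=(-1.372800, -1.088000) → (-1.895392, -1.224320)
(x(0.39), y(0.39)) ≈ (-1.8954, -1.2243)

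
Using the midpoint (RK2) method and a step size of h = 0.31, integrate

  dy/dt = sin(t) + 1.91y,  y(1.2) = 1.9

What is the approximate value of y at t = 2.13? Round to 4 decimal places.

12.7838

Midpoint: k1 = f(t_n, y_n); k2 = f(t_n + h/2, y_n + (h/2)·k1); y_{n+1} = y_n + h·k2.
t=1.200000, y=1.900000:
  k1 = f(1.200000, 1.900000) = 4.561039
  k2 = f(1.355000, 2.606961) = 5.956102
  y ← 1.900000 + 0.31·5.956102 = 3.746392
t=1.510000, y=3.746392:
  k1 = f(1.510000, 3.746392) = 8.153760
  k2 = f(1.665000, 5.010224) = 10.565095
  y ← 3.746392 + 0.31·10.565095 = 7.021571
t=1.820000, y=7.021571:
  k1 = f(1.820000, 7.021571) = 14.380310
  k2 = f(1.975000, 9.250519) = 18.587907
  y ← 7.021571 + 0.31·18.587907 = 12.783822
y(2.13) ≈ 12.7838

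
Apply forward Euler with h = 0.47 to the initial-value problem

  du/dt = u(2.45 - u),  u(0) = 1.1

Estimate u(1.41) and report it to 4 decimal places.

Euler: u_{n+1} = u_n + h·f(t_n, u_n).
t=0.000000, u=1.100000: f=1.485000 → u ← 1.100000 + 0.47·1.485000 = 1.797950
t=0.470000, u=1.797950: f=1.172353 → u ← 1.797950 + 0.47·1.172353 = 2.348956
t=0.940000, u=2.348956: f=0.237348 → u ← 2.348956 + 0.47·0.237348 = 2.460510
u(1.41) ≈ 2.4605

2.4605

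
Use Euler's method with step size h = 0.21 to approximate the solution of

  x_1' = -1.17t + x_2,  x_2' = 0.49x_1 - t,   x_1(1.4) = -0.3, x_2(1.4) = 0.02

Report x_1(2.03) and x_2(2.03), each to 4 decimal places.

Euler on (x_1,x_2): x_1_{n+1} = x_1_n + h·x_1', x_2_{n+1} = x_2_n + h·x_2'.
1.400000: (-0.300000, 0.020000); f=(-1.618000, -1.547000) → (-0.639780, -0.304870)
1.610000: (-0.639780, -0.304870); f=(-2.188570, -1.923492) → (-1.099380, -0.708803)
1.820000: (-1.099380, -0.708803); f=(-2.838203, -2.358696) → (-1.695402, -1.204130)
(x_1(2.03), x_2(2.03)) ≈ (-1.6954, -1.2041)

-1.6954, -1.2041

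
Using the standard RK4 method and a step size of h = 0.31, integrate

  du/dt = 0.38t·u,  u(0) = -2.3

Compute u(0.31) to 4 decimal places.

-2.3424

RK4: k1 = f(t_n, u_n); k2 = f(t_n + h/2, u_n + (h/2)·k1); k3 = f(t_n + h/2, u_n + (h/2)·k2); k4 = f(t_n + h, u_n + h·k3); u_{n+1} = u_n + (h/6)·(k1 + 2k2 + 2k3 + k4).
t=0.000000, u=-2.300000:
  k1 = f(0.000000, -2.300000) = 0.000000
  k2 = f(0.155000, -2.300000) = -0.135470
  k3 = f(0.155000, -2.320998) = -0.136707
  k4 = f(0.310000, -2.342379) = -0.275932
  u ← -2.300000 + (0.31/6)·(k1 + 2k2 + 2k3 + k4) = -2.342381
u(0.31) ≈ -2.3424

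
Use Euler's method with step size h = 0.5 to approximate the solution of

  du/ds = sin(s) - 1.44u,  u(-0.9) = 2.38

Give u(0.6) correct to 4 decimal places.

Euler: u_{n+1} = u_n + h·f(s_n, u_n).
s=-0.900000, u=2.380000: f=-4.210527 → u ← 2.380000 + 0.5·(-4.210527) = 0.274737
s=-0.400000, u=0.274737: f=-0.785039 → u ← 0.274737 + 0.5·(-0.785039) = -0.117783
s=0.100000, u=-0.117783: f=0.269441 → u ← -0.117783 + 0.5·0.269441 = 0.016937
u(0.6) ≈ 0.0169

0.0169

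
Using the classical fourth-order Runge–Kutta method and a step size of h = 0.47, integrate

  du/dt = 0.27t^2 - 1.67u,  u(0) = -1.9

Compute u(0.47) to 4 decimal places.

-0.8630

RK4: k1 = f(t_n, u_n); k2 = f(t_n + h/2, u_n + (h/2)·k1); k3 = f(t_n + h/2, u_n + (h/2)·k2); k4 = f(t_n + h, u_n + h·k3); u_{n+1} = u_n + (h/6)·(k1 + 2k2 + 2k3 + k4).
t=0.000000, u=-1.900000:
  k1 = f(0.000000, -1.900000) = 3.173000
  k2 = f(0.235000, -1.154345) = 1.942667
  k3 = f(0.235000, -1.443473) = 2.425511
  k4 = f(0.470000, -0.760010) = 1.328859
  u ← -1.900000 + (0.47/6)·(k1 + 2k2 + 2k3 + k4) = -0.863006
u(0.47) ≈ -0.8630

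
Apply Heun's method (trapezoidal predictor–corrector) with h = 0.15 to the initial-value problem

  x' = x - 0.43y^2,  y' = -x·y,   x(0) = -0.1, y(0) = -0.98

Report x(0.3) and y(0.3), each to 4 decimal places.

Heun on (x,y): k1 = f(t_n, state_n); k2 = f(t_n + h, state_n + h·k1); state_{n+1} = state_n + (h/2)·(k1 + k2).
0.000000: (-0.100000, -0.980000)
  k1 = (-0.512972, -0.098000)
  predictor → (-0.176946, -0.994700)
  k2 = (-0.602400, -0.176008)
  → (-0.183653, -1.000551)
0.150000: (-0.183653, -1.000551)
  k1 = (-0.614127, -0.183754)
  predictor → (-0.275772, -1.028114)
  k2 = (-0.730290, -0.283525)
  → (-0.284484, -1.035597)
(x(0.3), y(0.3)) ≈ (-0.2845, -1.0356)

-0.2845, -1.0356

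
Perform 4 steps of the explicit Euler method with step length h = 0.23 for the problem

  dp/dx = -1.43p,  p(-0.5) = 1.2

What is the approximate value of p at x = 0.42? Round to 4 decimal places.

0.2434

Euler: p_{n+1} = p_n + h·f(x_n, p_n).
x=-0.500000, p=1.200000: f=-1.716000 → p ← 1.200000 + 0.23·(-1.716000) = 0.805320
x=-0.270000, p=0.805320: f=-1.151608 → p ← 0.805320 + 0.23·(-1.151608) = 0.540450
x=-0.040000, p=0.540450: f=-0.772844 → p ← 0.540450 + 0.23·(-0.772844) = 0.362696
x=0.190000, p=0.362696: f=-0.518656 → p ← 0.362696 + 0.23·(-0.518656) = 0.243405
p(0.42) ≈ 0.2434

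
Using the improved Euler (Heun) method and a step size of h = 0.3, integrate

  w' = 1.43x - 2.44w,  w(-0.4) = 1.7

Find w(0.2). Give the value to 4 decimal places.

Heun: k1 = f(x_n, w_n); k2 = f(x_n + h, w_n + h·k1); w_{n+1} = w_n + (h/2)·(k1 + k2).
x=-0.400000, w=1.700000:
  k1 = f(-0.400000, 1.700000) = -4.720000
  k2 = f(-0.100000, 0.284000) = -0.835960
  w ← 1.700000 + (0.3/2)·(-4.720000 + (-0.835960)) = 0.866606
x=-0.100000, w=0.866606:
  k1 = f(-0.100000, 0.866606) = -2.257519
  k2 = f(0.200000, 0.189350) = -0.176015
  w ← 0.866606 + (0.3/2)·(-2.257519 + (-0.176015)) = 0.501576
w(0.2) ≈ 0.5016

0.5016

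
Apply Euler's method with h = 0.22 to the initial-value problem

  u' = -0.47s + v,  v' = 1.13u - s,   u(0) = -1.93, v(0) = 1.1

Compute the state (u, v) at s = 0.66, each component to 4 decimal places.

-1.5863, -0.3360

Euler on (u,v): u_{n+1} = u_n + h·u', v_{n+1} = v_n + h·v'.
0.000000: (-1.930000, 1.100000); f=(1.100000, -2.180900) → (-1.688000, 0.620202)
0.220000: (-1.688000, 0.620202); f=(0.516802, -2.127440) → (-1.574304, 0.152165)
0.440000: (-1.574304, 0.152165); f=(-0.054635, -2.218963) → (-1.586323, -0.336007)
(u(0.66), v(0.66)) ≈ (-1.5863, -0.3360)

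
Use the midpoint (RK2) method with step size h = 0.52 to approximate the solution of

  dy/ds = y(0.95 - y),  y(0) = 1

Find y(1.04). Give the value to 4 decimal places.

Midpoint: k1 = f(s_n, y_n); k2 = f(s_n + h/2, y_n + (h/2)·k1); y_{n+1} = y_n + h·k2.
s=0.000000, y=1.000000:
  k1 = f(0.000000, 1.000000) = -0.050000
  k2 = f(0.260000, 0.987000) = -0.036519
  y ← 1.000000 + 0.52·(-0.036519) = 0.981010
s=0.520000, y=0.981010:
  k1 = f(0.520000, 0.981010) = -0.030421
  k2 = f(0.780000, 0.973101) = -0.022479
  y ← 0.981010 + 0.52·(-0.022479) = 0.969321
y(1.04) ≈ 0.9693

0.9693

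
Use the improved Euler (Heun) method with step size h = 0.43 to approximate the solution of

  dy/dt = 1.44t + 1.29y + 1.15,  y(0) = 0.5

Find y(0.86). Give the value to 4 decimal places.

Heun: k1 = f(t_n, y_n); k2 = f(t_n + h, y_n + h·k1); y_{n+1} = y_n + (h/2)·(k1 + k2).
t=0.000000, y=0.500000:
  k1 = f(0.000000, 0.500000) = 1.795000
  k2 = f(0.430000, 1.271850) = 3.409886
  y ← 0.500000 + (0.43/2)·(1.795000 + 3.409886) = 1.619051
t=0.430000, y=1.619051:
  k1 = f(0.430000, 1.619051) = 3.857775
  k2 = f(0.860000, 3.277894) = 6.616883
  y ← 1.619051 + (0.43/2)·(3.857775 + 6.616883) = 3.871102
y(0.86) ≈ 3.8711

3.8711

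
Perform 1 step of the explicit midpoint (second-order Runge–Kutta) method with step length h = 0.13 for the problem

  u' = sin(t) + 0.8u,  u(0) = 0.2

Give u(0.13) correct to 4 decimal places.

0.2303

Midpoint: k1 = f(t_n, u_n); k2 = f(t_n + h/2, u_n + (h/2)·k1); u_{n+1} = u_n + h·k2.
t=0.000000, u=0.200000:
  k1 = f(0.000000, 0.200000) = 0.160000
  k2 = f(0.065000, 0.210400) = 0.233274
  u ← 0.200000 + 0.13·0.233274 = 0.230326
u(0.13) ≈ 0.2303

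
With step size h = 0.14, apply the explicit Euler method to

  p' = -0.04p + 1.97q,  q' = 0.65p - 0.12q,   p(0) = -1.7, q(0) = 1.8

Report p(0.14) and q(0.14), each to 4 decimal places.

Euler on (p,q): p_{n+1} = p_n + h·p', q_{n+1} = q_n + h·q'.
0.000000: (-1.700000, 1.800000); f=(3.614000, -1.321000) → (-1.194040, 1.615060)
(p(0.14), q(0.14)) ≈ (-1.1940, 1.6151)

-1.1940, 1.6151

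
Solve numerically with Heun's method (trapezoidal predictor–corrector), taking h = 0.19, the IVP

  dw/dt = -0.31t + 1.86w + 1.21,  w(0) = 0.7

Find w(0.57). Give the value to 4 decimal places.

Heun: k1 = f(t_n, w_n); k2 = f(t_n + h, w_n + h·k1); w_{n+1} = w_n + (h/2)·(k1 + k2).
t=0.000000, w=0.700000:
  k1 = f(0.000000, 0.700000) = 2.512000
  k2 = f(0.190000, 1.177280) = 3.340841
  w ← 0.700000 + (0.19/2)·(2.512000 + 3.340841) = 1.256020
t=0.190000, w=1.256020:
  k1 = f(0.190000, 1.256020) = 3.487297
  k2 = f(0.380000, 1.918606) = 4.660808
  w ← 1.256020 + (0.19/2)·(3.487297 + 4.660808) = 2.030090
t=0.380000, w=2.030090:
  k1 = f(0.380000, 2.030090) = 4.868167
  k2 = f(0.570000, 2.955042) = 6.529677
  w ← 2.030090 + (0.19/2)·(4.868167 + 6.529677) = 3.112885
w(0.57) ≈ 3.1129

3.1129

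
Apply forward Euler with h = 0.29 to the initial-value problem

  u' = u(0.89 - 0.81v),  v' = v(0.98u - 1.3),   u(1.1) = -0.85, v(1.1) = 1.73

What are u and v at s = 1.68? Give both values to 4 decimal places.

-0.7986, 0.2753

Euler on (u,v): u_{n+1} = u_n + h·u', v_{n+1} = v_n + h·v'.
1.100000: (-0.850000, 1.730000); f=(0.434605, -3.690090) → (-0.723965, 0.659874)
1.390000: (-0.723965, 0.659874); f=(-0.257371, -1.326007) → (-0.798602, 0.275332)
(u(1.68), v(1.68)) ≈ (-0.7986, 0.2753)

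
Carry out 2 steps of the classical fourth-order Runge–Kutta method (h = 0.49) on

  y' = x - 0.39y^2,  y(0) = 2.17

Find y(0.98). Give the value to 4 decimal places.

RK4: k1 = f(x_n, y_n); k2 = f(x_n + h/2, y_n + (h/2)·k1); k3 = f(x_n + h/2, y_n + (h/2)·k2); k4 = f(x_n + h, y_n + h·k3); y_{n+1} = y_n + (h/6)·(k1 + 2k2 + 2k3 + k4).
x=0.000000, y=2.170000:
  k1 = f(0.000000, 2.170000) = -1.836471
  k2 = f(0.245000, 1.720065) = -0.908863
  k3 = f(0.245000, 1.947329) = -1.233915
  k4 = f(0.490000, 1.565382) = -0.465664
  y ← 2.170000 + (0.49/6)·(k1 + 2k2 + 2k3 + k4) = 1.632005
x=0.490000, y=1.632005:
  k1 = f(0.490000, 1.632005) = -0.548742
  k2 = f(0.735000, 1.497564) = -0.139652
  k3 = f(0.735000, 1.597791) = -0.260645
  k4 = f(0.980000, 1.504289) = 0.097474
  y ← 1.632005 + (0.49/6)·(k1 + 2k2 + 2k3 + k4) = 1.529770
y(0.98) ≈ 1.5298

1.5298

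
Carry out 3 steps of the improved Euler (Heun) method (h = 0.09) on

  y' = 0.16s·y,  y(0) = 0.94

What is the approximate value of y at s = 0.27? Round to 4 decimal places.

0.9455

Heun: k1 = f(s_n, y_n); k2 = f(s_n + h, y_n + h·k1); y_{n+1} = y_n + (h/2)·(k1 + k2).
s=0.000000, y=0.940000:
  k1 = f(0.000000, 0.940000) = 0.000000
  k2 = f(0.090000, 0.940000) = 0.013536
  y ← 0.940000 + (0.09/2)·(0.000000 + 0.013536) = 0.940609
s=0.090000, y=0.940609:
  k1 = f(0.090000, 0.940609) = 0.013545
  k2 = f(0.180000, 0.941828) = 0.027125
  y ← 0.940609 + (0.09/2)·(0.013545 + 0.027125) = 0.942439
s=0.180000, y=0.942439:
  k1 = f(0.180000, 0.942439) = 0.027142
  k2 = f(0.270000, 0.944882) = 0.040819
  y ← 0.942439 + (0.09/2)·(0.027142 + 0.040819) = 0.945497
y(0.27) ≈ 0.9455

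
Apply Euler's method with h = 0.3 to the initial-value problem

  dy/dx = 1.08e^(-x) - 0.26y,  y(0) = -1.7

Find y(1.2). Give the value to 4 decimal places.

Euler: y_{n+1} = y_n + h·f(x_n, y_n).
x=0.000000, y=-1.700000: f=1.522000 → y ← -1.700000 + 0.3·1.522000 = -1.243400
x=0.300000, y=-1.243400: f=1.123368 → y ← -1.243400 + 0.3·1.123368 = -0.906390
x=0.600000, y=-0.906390: f=0.828378 → y ← -0.906390 + 0.3·0.828378 = -0.657876
x=0.900000, y=-0.657876: f=0.610143 → y ← -0.657876 + 0.3·0.610143 = -0.474833
y(1.2) ≈ -0.4748

-0.4748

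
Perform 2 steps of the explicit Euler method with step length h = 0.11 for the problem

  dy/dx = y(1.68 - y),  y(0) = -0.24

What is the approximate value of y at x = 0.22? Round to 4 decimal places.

Euler: y_{n+1} = y_n + h·f(x_n, y_n).
x=0.000000, y=-0.240000: f=-0.460800 → y ← -0.240000 + 0.11·(-0.460800) = -0.290688
x=0.110000, y=-0.290688: f=-0.572855 → y ← -0.290688 + 0.11·(-0.572855) = -0.353702
y(0.22) ≈ -0.3537

-0.3537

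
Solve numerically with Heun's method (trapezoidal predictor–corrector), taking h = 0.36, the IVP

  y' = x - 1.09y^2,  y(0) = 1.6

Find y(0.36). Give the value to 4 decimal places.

1.0930

Heun: k1 = f(x_n, y_n); k2 = f(x_n + h, y_n + h·k1); y_{n+1} = y_n + (h/2)·(k1 + k2).
x=0.000000, y=1.600000:
  k1 = f(0.000000, 1.600000) = -2.790400
  k2 = f(0.360000, 0.595456) = -0.026479
  y ← 1.600000 + (0.36/2)·(-2.790400 + (-0.026479)) = 1.092962
y(0.36) ≈ 1.0930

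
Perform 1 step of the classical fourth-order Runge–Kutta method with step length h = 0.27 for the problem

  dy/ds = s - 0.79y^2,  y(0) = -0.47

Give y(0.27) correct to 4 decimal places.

RK4: k1 = f(s_n, y_n); k2 = f(s_n + h/2, y_n + (h/2)·k1); k3 = f(s_n + h/2, y_n + (h/2)·k2); k4 = f(s_n + h, y_n + h·k3); y_{n+1} = y_n + (h/6)·(k1 + 2k2 + 2k3 + k4).
s=0.000000, y=-0.470000:
  k1 = f(0.000000, -0.470000) = -0.174511
  k2 = f(0.135000, -0.493559) = -0.057444
  k3 = f(0.135000, -0.477755) = -0.045317
  k4 = f(0.270000, -0.482236) = 0.086285
  y ← -0.470000 + (0.27/6)·(k1 + 2k2 + 2k3 + k4) = -0.483219
y(0.27) ≈ -0.4832

-0.4832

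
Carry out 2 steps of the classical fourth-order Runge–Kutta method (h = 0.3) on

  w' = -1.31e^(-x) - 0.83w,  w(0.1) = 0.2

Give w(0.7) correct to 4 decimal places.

RK4: k1 = f(x_n, w_n); k2 = f(x_n + h/2, w_n + (h/2)·k1); k3 = f(x_n + h/2, w_n + (h/2)·k2); k4 = f(x_n + h, w_n + h·k3); w_{n+1} = w_n + (h/6)·(k1 + 2k2 + 2k3 + k4).
x=0.100000, w=0.200000:
  k1 = f(0.100000, 0.200000) = -1.351337
  k2 = f(0.250000, -0.002701) = -1.017988
  k3 = f(0.250000, 0.047302) = -1.059490
  k4 = f(0.400000, -0.117847) = -0.780306
  w ← 0.200000 + (0.3/6)·(k1 + 2k2 + 2k3 + k4) = -0.114330
x=0.400000, w=-0.114330:
  k1 = f(0.400000, -0.114330) = -0.783225
  k2 = f(0.550000, -0.231814) = -0.563399
  k3 = f(0.550000, -0.198840) = -0.590767
  k4 = f(0.700000, -0.291560) = -0.408532
  w ← -0.114330 + (0.3/6)·(k1 + 2k2 + 2k3 + k4) = -0.289334
w(0.7) ≈ -0.2893

-0.2893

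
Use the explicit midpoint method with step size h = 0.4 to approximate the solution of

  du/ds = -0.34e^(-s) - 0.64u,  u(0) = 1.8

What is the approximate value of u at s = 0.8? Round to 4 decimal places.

Midpoint: k1 = f(s_n, u_n); k2 = f(s_n + h/2, u_n + (h/2)·k1); u_{n+1} = u_n + h·k2.
s=0.000000, u=1.800000:
  k1 = f(0.000000, 1.800000) = -1.492000
  k2 = f(0.200000, 1.501600) = -1.239392
  u ← 1.800000 + 0.4·(-1.239392) = 1.304243
s=0.400000, u=1.304243:
  k1 = f(0.400000, 1.304243) = -1.062624
  k2 = f(0.600000, 1.091718) = -0.885296
  u ← 1.304243 + 0.4·(-0.885296) = 0.950125
u(0.8) ≈ 0.9501

0.9501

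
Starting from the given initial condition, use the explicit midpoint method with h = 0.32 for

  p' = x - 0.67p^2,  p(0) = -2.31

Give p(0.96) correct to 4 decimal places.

Midpoint: k1 = f(x_n, p_n); k2 = f(x_n + h/2, p_n + (h/2)·k1); p_{n+1} = p_n + h·k2.
x=0.000000, p=-2.310000:
  k1 = f(0.000000, -2.310000) = -3.575187
  k2 = f(0.160000, -2.882030) = -5.405085
  p ← -2.310000 + 0.32·(-5.405085) = -4.039627
x=0.320000, p=-4.039627:
  k1 = f(0.320000, -4.039627) = -10.613453
  k2 = f(0.480000, -5.737780) = -21.577817
  p ← -4.039627 + 0.32·(-21.577817) = -10.944528
x=0.640000, p=-10.944528:
  k1 = f(0.640000, -10.944528) = -79.614412
  k2 = f(0.800000, -23.682834) = -374.987350
  p ← -10.944528 + 0.32·(-374.987350) = -130.940481
p(0.96) ≈ -130.9405

-130.9405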